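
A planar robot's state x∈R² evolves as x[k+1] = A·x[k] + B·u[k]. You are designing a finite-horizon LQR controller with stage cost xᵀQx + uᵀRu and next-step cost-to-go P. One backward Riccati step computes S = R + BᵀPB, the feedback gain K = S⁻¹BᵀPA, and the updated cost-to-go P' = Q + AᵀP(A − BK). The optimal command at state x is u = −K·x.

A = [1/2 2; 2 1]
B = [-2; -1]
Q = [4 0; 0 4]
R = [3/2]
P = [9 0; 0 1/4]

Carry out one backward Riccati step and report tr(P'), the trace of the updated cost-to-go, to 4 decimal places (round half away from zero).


BᵀP = [-18.0000 -0.2500]
S = R + BᵀPB = [3/2] + [36.2500] = [37.7500]
BᵀPA = [-9.5000 -36.2500]
K = S⁻¹·BᵀPA = [-0.2517 -0.9603]
A−BK = [-0.0033 0.0795; 1.7483 0.0397]
AᵀP(A−BK) = [0.8593 0.3775; 0.3775 1.4404]
P' = Q + AᵀP(A−BK) = [4.8593 0.3775; 0.3775 5.4404]
tr(P') = 10.2997

10.2997


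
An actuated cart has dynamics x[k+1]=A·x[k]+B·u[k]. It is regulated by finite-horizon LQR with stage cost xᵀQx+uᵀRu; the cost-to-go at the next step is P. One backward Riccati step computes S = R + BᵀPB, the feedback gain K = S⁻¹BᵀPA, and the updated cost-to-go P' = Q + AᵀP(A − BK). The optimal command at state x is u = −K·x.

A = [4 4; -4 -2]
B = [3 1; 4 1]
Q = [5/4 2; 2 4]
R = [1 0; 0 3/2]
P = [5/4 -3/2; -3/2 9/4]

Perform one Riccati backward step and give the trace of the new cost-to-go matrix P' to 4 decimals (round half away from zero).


75.3014

BᵀP = [-2.2500 4.5000; -0.2500 0.7500]
S = R + BᵀPB = [1 0; 0 3/2] + [11.2500 2.2500; 2.2500 0.5000] = [12.2500 2.2500; 2.2500 2.0000]
BᵀPA = [-27.0000 -18.0000; -4.0000 -2.5000]
K = S⁻¹·BᵀPA = [-2.3151 -1.5627; 0.6045 0.5080]
A−BK = [10.3408 8.1801; 4.6559 3.7428]
AᵀP(A−BK) = [43.9100 33.8392; 33.8392 26.1415]
P' = Q + AᵀP(A−BK) = [45.1600 35.8392; 35.8392 30.1415]
tr(P') = 75.3014


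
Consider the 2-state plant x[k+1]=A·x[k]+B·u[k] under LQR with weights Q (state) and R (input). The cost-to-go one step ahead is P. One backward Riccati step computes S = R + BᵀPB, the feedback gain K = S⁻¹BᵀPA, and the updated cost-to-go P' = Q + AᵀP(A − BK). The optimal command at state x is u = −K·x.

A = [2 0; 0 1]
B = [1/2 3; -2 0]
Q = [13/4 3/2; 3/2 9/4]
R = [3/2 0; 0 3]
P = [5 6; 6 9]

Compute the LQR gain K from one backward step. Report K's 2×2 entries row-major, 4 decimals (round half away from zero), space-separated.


-0.1208 -0.4388 0.5533 0.1145

BᵀP = [-9.5000 -15.0000; 15.0000 18.0000]
S = R + BᵀPB = [3/2 0; 0 3] + [25.2500 -28.5000; -28.5000 45.0000] = [26.7500 -28.5000; -28.5000 48.0000]
BᵀPA = [-19.0000 -15.0000; 30.0000 18.0000]
K = S⁻¹·BᵀPA = [-0.1208 -0.4388; 0.5533 0.1145]
A−BK = [0.4006 -0.1240; -0.2417 0.1224]
AᵀP(A−BK) = [1.1065 0.2289; 0.2289 0.3577]
P' = Q + AᵀP(A−BK) = [4.3565 1.7289; 1.7289 2.6077]
tr(P') = 6.9642


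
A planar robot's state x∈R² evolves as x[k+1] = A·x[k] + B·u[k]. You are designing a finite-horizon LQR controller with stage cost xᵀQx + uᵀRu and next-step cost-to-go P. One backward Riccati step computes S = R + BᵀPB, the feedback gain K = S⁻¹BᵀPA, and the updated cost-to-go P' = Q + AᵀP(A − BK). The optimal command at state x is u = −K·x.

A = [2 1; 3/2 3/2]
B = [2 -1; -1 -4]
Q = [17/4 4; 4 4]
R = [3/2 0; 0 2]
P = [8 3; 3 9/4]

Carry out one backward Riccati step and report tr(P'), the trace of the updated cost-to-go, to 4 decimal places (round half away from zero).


10.0987

BᵀP = [13.0000 3.7500; -20.0000 -12.0000]
S = R + BᵀPB = [3/2 0; 0 2] + [22.2500 -28.0000; -28.0000 68.0000] = [23.7500 -28.0000; -28.0000 70.0000]
BᵀPA = [31.6250 18.6250; -58.0000 -38.0000]
K = S⁻¹·BᵀPA = [0.6713 0.2729; -0.5600 -0.4337]
A−BK = [0.0973 0.0205; -0.0689 0.0381]
AᵀP(A−BK) = [1.3495 0.7775; 0.7775 0.4992]
P' = Q + AᵀP(A−BK) = [5.5995 4.7775; 4.7775 4.4992]
tr(P') = 10.0987


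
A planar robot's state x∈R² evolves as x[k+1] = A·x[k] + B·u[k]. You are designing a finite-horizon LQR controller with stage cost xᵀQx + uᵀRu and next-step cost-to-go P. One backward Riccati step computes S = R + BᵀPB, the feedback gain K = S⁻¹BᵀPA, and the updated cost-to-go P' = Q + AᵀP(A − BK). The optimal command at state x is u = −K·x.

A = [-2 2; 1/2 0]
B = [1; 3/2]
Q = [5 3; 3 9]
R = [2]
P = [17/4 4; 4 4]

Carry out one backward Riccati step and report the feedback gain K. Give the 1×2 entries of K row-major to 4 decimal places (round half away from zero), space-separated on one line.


-0.5688 0.7523

BᵀP = [10.2500 10.0000]
S = R + BᵀPB = [2] + [25.2500] = [27.2500]
BᵀPA = [-15.5000 20.5000]
K = S⁻¹·BᵀPA = [-0.5688 0.7523]
A−BK = [-1.4312 1.2477; 1.3532 -1.1284]
AᵀP(A−BK) = [1.1835 -1.3394; -1.3394 1.5780]
P' = Q + AᵀP(A−BK) = [6.1835 1.6606; 1.6606 10.5780]
tr(P') = 16.7615


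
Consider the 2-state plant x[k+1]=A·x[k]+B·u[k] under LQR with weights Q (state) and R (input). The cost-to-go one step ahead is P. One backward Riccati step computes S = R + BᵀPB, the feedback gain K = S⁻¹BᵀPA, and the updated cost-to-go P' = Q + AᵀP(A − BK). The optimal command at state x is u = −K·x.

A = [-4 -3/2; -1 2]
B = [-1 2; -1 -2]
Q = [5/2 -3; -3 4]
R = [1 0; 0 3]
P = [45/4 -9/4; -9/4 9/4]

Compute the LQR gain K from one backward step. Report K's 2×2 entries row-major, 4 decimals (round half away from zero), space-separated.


BᵀP = [-9.0000 0.0000; 27.0000 -9.0000]
S = R + BᵀPB = [1 0; 0 3] + [9.0000 -18.0000; -18.0000 72.0000] = [10.0000 -18.0000; -18.0000 75.0000]
BᵀPA = [36.0000 13.5000; -99.0000 -58.5000]
K = S⁻¹·BᵀPA = [2.1549 -0.0951; -0.8028 -0.8028]
A−BK = [-0.2394 0.0106; -0.4507 0.2993]
AᵀP(A−BK) = [7.1937 1.5687; 1.5687 2.1312]
P' = Q + AᵀP(A−BK) = [9.6937 -1.4313; -1.4313 6.1312]
tr(P') = 15.8248

2.1549 -0.0951 -0.8028 -0.8028


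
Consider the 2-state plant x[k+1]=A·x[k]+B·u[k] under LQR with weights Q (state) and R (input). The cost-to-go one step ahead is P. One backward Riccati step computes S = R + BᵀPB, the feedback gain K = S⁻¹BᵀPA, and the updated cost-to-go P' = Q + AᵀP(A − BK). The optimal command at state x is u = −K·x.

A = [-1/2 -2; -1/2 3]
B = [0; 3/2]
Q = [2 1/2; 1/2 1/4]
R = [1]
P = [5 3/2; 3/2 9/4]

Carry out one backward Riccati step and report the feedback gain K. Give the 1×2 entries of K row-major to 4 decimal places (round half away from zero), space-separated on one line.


-0.4639 0.9278

BᵀP = [2.2500 3.3750]
S = R + BᵀPB = [1] + [5.0625] = [6.0625]
BᵀPA = [-2.8125 5.6250]
K = S⁻¹·BᵀPA = [-0.4639 0.9278]
A−BK = [-0.5000 -2.0000; 0.1959 1.6082]
AᵀP(A−BK) = [1.2577 3.4845; 3.4845 17.0309]
P' = Q + AᵀP(A−BK) = [3.2577 3.9845; 3.9845 17.2809]
tr(P') = 20.5387


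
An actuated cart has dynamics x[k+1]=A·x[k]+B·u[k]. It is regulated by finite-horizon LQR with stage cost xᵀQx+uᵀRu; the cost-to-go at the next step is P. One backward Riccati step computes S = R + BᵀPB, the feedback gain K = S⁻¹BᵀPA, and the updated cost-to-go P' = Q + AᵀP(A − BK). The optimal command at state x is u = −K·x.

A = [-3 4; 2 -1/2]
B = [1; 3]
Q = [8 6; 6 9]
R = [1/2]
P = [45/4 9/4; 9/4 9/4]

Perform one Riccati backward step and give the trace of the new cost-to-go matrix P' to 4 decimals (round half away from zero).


143.1916

BᵀP = [18.0000 9.0000]
S = R + BᵀPB = [1/2] + [45.0000] = [45.5000]
BᵀPA = [-36.0000 67.5000]
K = S⁻¹·BᵀPA = [-0.7912 1.4835]
A−BK = [-2.2088 2.5165; 4.3736 -4.9505]
AᵀP(A−BK) = [54.7665 -62.4684; -62.4684 71.4251]
P' = Q + AᵀP(A−BK) = [62.7665 -56.4684; -56.4684 80.4251]
tr(P') = 143.1916


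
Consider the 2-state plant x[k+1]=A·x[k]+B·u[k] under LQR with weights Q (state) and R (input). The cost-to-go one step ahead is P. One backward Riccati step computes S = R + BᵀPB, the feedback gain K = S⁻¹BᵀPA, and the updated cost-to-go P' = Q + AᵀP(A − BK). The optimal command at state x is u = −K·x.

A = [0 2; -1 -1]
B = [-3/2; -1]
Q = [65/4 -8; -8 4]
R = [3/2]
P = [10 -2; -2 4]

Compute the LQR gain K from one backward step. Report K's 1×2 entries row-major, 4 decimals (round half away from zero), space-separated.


0.0455 -1.1364

BᵀP = [-13.0000 -1.0000]
S = R + BᵀPB = [3/2] + [20.5000] = [22.0000]
BᵀPA = [1.0000 -25.0000]
K = S⁻¹·BᵀPA = [0.0455 -1.1364]
A−BK = [0.0682 0.2955; -0.9545 -2.1364]
AᵀP(A−BK) = [3.9545 9.1364; 9.1364 23.5909]
P' = Q + AᵀP(A−BK) = [20.2045 1.1364; 1.1364 27.5909]
tr(P') = 47.7955


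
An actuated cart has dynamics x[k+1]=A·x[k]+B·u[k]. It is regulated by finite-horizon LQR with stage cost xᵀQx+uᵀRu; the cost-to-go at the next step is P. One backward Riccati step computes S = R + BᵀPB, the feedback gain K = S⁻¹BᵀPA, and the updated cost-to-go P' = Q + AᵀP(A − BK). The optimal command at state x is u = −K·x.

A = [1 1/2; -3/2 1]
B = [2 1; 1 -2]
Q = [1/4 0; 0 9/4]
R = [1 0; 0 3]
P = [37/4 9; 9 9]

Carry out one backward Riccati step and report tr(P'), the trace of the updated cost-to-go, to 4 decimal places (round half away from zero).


3.1397

BᵀP = [27.5000 27.0000; -8.7500 -9.0000]
S = R + BᵀPB = [1 0; 0 3] + [82.0000 -26.5000; -26.5000 9.2500] = [83.0000 -26.5000; -26.5000 12.2500]
BᵀPA = [-13.0000 40.7500; 4.7500 -13.3750]
K = S⁻¹·BᵀPA = [-0.1061 0.4603; 0.1582 -0.0962]
A−BK = [1.0541 -0.3243; -1.0775 0.3474]
AᵀP(A−BK) = [0.3690 -0.1848; -0.1848 0.2707]
P' = Q + AᵀP(A−BK) = [0.6190 -0.1848; -0.1848 2.5207]
tr(P') = 3.1397


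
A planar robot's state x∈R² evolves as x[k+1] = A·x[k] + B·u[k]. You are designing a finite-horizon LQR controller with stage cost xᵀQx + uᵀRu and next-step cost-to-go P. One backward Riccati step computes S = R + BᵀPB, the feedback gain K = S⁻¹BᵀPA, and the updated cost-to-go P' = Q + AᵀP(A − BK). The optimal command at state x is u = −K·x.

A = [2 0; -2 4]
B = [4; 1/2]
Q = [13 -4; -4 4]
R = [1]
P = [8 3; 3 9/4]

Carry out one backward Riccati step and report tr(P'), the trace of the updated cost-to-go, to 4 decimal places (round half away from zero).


38.7996

BᵀP = [33.5000 13.1250]
S = R + BᵀPB = [1] + [140.5625] = [141.5625]
BᵀPA = [40.7500 52.5000]
K = S⁻¹·BᵀPA = [0.2879 0.3709]
A−BK = [0.8486 -1.4834; -2.1439 3.8146]
AᵀP(A−BK) = [5.2698 -9.1126; -9.1126 16.5298]
P' = Q + AᵀP(A−BK) = [18.2698 -13.1126; -13.1126 20.5298]
tr(P') = 38.7996


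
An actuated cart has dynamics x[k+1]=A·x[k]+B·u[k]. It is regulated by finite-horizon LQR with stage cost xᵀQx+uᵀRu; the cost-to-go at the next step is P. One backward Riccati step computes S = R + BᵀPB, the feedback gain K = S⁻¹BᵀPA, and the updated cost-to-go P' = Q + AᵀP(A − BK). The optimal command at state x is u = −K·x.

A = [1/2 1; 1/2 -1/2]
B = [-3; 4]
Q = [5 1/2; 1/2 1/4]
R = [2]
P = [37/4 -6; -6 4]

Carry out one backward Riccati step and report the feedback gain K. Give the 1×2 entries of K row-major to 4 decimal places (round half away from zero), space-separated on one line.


-0.0303 -0.2344

BᵀP = [-51.7500 34.0000]
S = R + BᵀPB = [2] + [291.2500] = [293.2500]
BᵀPA = [-8.8750 -68.7500]
K = S⁻¹·BᵀPA = [-0.0303 -0.2344]
A−BK = [0.4092 0.2967; 0.6211 0.4378]
AᵀP(A−BK) = [0.0439 0.0443; 0.0443 0.1321]
P' = Q + AᵀP(A−BK) = [5.0439 0.5443; 0.5443 0.3821]
tr(P') = 5.4260


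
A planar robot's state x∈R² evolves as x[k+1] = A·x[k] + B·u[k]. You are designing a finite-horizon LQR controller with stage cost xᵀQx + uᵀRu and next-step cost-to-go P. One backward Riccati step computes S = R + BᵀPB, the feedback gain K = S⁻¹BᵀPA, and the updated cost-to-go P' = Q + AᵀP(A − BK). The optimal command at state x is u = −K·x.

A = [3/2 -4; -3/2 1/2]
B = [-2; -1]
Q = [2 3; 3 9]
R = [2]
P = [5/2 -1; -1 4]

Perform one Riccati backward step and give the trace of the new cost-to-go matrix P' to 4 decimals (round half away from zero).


55.6250

BᵀP = [-4.0000 -2.0000]
S = R + BᵀPB = [2] + [10.0000] = [12.0000]
BᵀPA = [-3.0000 15.0000]
K = S⁻¹·BᵀPA = [-0.2500 1.2500]
A−BK = [1.0000 -1.5000; -1.7500 1.7500]
AᵀP(A−BK) = [18.3750 -21.0000; -21.0000 26.2500]
P' = Q + AᵀP(A−BK) = [20.3750 -18.0000; -18.0000 35.2500]
tr(P') = 55.6250


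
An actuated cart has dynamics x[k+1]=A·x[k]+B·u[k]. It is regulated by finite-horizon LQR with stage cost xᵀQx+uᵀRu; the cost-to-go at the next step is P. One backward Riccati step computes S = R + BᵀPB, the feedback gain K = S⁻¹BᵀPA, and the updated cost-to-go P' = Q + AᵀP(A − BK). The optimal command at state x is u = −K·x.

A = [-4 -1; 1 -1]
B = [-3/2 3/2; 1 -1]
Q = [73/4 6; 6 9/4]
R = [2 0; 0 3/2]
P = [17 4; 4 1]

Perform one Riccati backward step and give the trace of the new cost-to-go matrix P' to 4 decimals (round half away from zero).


29.0870

BᵀP = [-21.5000 -5.0000; 21.5000 5.0000]
S = R + BᵀPB = [2 0; 0 3/2] + [27.2500 -27.2500; -27.2500 27.2500] = [29.2500 -27.2500; -27.2500 28.7500]
BᵀPA = [81.0000 26.5000; -81.0000 -26.5000]
K = S⁻¹·BᵀPA = [1.2351 0.4041; -1.6468 -0.5388]
A−BK = [0.3227 0.4142; -1.8818 -1.9428]
AᵀP(A−BK) = [7.5718 2.6315; 2.6315 1.0152]
P' = Q + AᵀP(A−BK) = [25.8218 8.6315; 8.6315 3.2652]
tr(P') = 29.0870


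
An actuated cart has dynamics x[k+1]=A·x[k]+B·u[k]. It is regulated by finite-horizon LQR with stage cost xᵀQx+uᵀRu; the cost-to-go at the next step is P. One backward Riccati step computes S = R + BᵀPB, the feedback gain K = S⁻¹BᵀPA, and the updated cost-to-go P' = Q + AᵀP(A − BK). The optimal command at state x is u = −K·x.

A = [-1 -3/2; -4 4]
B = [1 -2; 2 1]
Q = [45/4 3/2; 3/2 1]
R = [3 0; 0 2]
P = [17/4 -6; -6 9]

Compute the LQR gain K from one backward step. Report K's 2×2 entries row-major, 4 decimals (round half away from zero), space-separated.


-0.7426 0.7860 -0.9438 1.6180

BᵀP = [-7.7500 12.0000; -14.5000 21.0000]
S = R + BᵀPB = [3 0; 0 2] + [16.2500 27.5000; 27.5000 50.0000] = [19.2500 27.5000; 27.5000 52.0000]
BᵀPA = [-40.2500 59.6250; -69.5000 105.7500]
K = S⁻¹·BᵀPA = [-0.7426 0.7860; -0.9438 1.6180]
A−BK = [-2.1450 0.9499; -1.5710 0.8100]
AᵀP(A−BK) = [4.7651 -5.5388; -5.5388 7.5958]
P' = Q + AᵀP(A−BK) = [16.0151 -4.0388; -4.0388 8.5958]
tr(P') = 24.6108


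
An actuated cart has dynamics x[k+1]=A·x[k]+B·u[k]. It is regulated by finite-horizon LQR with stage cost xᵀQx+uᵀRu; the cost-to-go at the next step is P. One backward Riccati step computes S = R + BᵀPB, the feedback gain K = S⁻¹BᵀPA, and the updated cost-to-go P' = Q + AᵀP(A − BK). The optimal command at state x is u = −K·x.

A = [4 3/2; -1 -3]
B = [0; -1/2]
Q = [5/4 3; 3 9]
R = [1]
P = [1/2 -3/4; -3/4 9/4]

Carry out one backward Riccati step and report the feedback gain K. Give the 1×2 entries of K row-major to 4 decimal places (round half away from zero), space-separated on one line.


BᵀP = [0.3750 -1.1250]
S = R + BᵀPB = [1] + [0.5625] = [1.5625]
BᵀPA = [2.6250 3.9375]
K = S⁻¹·BᵀPA = [1.6800 2.5200]
A−BK = [4.0000 1.5000; -0.1600 -1.7400]
AᵀP(A−BK) = [11.8400 13.2600; 13.2600 18.2025]
P' = Q + AᵀP(A−BK) = [13.0900 16.2600; 16.2600 27.2025]
tr(P') = 40.2925

1.6800 2.5200


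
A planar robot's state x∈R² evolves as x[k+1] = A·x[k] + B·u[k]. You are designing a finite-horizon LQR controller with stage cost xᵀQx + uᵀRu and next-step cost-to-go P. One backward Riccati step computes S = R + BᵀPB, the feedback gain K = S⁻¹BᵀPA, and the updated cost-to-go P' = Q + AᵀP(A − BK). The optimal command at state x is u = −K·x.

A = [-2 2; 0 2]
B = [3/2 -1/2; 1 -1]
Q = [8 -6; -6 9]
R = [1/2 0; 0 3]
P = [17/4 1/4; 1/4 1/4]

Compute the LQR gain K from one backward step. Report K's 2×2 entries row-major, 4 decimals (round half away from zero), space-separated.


BᵀP = [6.6250 0.6250; -2.3750 -0.3750]
S = R + BᵀPB = [1/2 0; 0 3] + [10.5625 -3.9375; -3.9375 1.5625] = [11.0625 -3.9375; -3.9375 4.5625]
BᵀPA = [-13.2500 14.5000; 4.7500 -5.5000]
K = S⁻¹·BᵀPA = [-1.1939 1.2726; 0.0107 -0.1072]
A−BK = [-0.2038 0.0375; 1.2046 0.6202]
AᵀP(A−BK) = [1.1296 -0.6291; -0.6291 0.9580]
P' = Q + AᵀP(A−BK) = [9.1296 -6.6291; -6.6291 9.9580]
tr(P') = 19.0876

-1.1939 1.2726 0.0107 -0.1072


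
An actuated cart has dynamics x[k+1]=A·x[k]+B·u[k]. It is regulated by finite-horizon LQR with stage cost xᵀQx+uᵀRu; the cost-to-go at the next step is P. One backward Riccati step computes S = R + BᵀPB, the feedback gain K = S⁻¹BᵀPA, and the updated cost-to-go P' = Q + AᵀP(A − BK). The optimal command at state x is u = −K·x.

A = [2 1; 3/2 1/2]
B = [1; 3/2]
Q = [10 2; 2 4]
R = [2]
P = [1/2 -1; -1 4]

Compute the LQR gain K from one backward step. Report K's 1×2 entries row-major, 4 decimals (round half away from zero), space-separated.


0.6471 0.1765

BᵀP = [-1.0000 5.0000]
S = R + BᵀPB = [2] + [6.5000] = [8.5000]
BᵀPA = [5.5000 1.5000]
K = S⁻¹·BᵀPA = [0.6471 0.1765]
A−BK = [1.3529 0.8235; 0.5294 0.2353]
AᵀP(A−BK) = [1.4412 0.5294; 0.5294 0.2353]
P' = Q + AᵀP(A−BK) = [11.4412 2.5294; 2.5294 4.2353]
tr(P') = 15.6765


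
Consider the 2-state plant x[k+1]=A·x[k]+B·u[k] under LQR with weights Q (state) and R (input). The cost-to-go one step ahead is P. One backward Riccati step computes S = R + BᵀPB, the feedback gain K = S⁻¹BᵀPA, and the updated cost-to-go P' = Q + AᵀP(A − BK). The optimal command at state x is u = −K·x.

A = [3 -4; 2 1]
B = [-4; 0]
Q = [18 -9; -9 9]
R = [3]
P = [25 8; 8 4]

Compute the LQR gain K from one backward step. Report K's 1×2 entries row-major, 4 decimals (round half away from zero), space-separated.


-0.9032 0.9132

BᵀP = [-100.0000 -32.0000]
S = R + BᵀPB = [3] + [400.0000] = [403.0000]
BᵀPA = [-364.0000 368.0000]
K = S⁻¹·BᵀPA = [-0.9032 0.9132]
A−BK = [-0.6129 -0.3474; 2.0000 1.0000]
AᵀP(A−BK) = [8.2258 0.3871; 0.3871 3.9603]
P' = Q + AᵀP(A−BK) = [26.2258 -8.6129; -8.6129 12.9603]
tr(P') = 39.1861


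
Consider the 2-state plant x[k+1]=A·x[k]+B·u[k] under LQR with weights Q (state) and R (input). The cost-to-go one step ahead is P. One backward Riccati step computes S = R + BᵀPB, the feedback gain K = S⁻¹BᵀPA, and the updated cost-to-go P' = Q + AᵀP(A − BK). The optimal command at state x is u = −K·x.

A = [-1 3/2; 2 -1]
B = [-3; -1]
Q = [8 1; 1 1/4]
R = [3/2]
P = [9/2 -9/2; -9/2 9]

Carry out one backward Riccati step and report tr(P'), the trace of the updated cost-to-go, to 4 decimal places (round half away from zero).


72.3750

BᵀP = [-9.0000 4.5000]
S = R + BᵀPB = [3/2] + [22.5000] = [24.0000]
BᵀPA = [18.0000 -18.0000]
K = S⁻¹·BᵀPA = [0.7500 -0.7500]
A−BK = [1.2500 -0.7500; 2.7500 -1.7500]
AᵀP(A−BK) = [45.0000 -29.2500; -29.2500 19.1250]
P' = Q + AᵀP(A−BK) = [53.0000 -28.2500; -28.2500 19.3750]
tr(P') = 72.3750


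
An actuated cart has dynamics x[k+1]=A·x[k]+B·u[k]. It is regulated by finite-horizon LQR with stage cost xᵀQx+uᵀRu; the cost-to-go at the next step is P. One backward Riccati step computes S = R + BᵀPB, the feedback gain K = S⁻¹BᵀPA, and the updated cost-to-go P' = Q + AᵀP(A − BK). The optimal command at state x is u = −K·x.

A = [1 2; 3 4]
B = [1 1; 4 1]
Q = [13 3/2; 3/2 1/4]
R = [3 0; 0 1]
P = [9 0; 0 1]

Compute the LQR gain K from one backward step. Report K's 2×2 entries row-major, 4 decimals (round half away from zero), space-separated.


BᵀP = [9.0000 4.0000; 9.0000 1.0000]
S = R + BᵀPB = [3 0; 0 1] + [25.0000 13.0000; 13.0000 10.0000] = [28.0000 13.0000; 13.0000 11.0000]
BᵀPA = [21.0000 34.0000; 12.0000 22.0000]
K = S⁻¹·BᵀPA = [0.5396 0.6331; 0.4532 1.2518]
A−BK = [0.0072 0.1151; 0.3885 0.2158]
AᵀP(A−BK) = [1.2302 1.6835; 1.6835 2.9353]
P' = Q + AᵀP(A−BK) = [14.2302 3.1835; 3.1835 3.1853]
tr(P') = 17.4155

0.5396 0.6331 0.4532 1.2518


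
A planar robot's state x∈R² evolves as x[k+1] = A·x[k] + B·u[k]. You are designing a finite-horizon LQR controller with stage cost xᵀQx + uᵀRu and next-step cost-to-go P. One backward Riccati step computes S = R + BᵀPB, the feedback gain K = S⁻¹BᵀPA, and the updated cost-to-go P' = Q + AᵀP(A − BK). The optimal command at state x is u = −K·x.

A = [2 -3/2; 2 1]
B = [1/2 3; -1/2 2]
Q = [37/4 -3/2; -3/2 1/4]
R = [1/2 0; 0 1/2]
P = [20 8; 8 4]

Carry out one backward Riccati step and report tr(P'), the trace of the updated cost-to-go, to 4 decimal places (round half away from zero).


11.1127

BᵀP = [6.0000 2.0000; 76.0000 32.0000]
S = R + BᵀPB = [1/2 0; 0 1/2] + [2.0000 22.0000; 22.0000 292.0000] = [2.5000 22.0000; 22.0000 292.5000]
BᵀPA = [16.0000 -7.0000; 216.0000 -82.0000]
K = S⁻¹·BᵀPA = [-0.2912 -0.9848; 0.7604 -0.2063]
A−BK = [-0.1355 -0.3888; 0.3337 0.9201]
AᵀP(A−BK) = [0.4206 0.3114; 0.3114 1.1921]
P' = Q + AᵀP(A−BK) = [9.6706 -1.1886; -1.1886 1.4421]
tr(P') = 11.1127


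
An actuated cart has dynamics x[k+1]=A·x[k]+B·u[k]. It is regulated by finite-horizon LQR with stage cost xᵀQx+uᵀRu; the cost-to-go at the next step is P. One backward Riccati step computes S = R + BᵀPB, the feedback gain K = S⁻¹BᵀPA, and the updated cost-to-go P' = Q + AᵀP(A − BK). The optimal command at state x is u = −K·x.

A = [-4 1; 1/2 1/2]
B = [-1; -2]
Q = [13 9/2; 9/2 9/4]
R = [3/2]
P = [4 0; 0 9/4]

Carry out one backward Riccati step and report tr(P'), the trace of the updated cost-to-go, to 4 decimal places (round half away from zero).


BᵀP = [-4.0000 -4.5000]
S = R + BᵀPB = [3/2] + [13.0000] = [14.5000]
BᵀPA = [13.7500 -6.2500]
K = S⁻¹·BᵀPA = [0.9483 -0.4310]
A−BK = [-3.0517 0.5690; 2.3966 -0.3621]
AᵀP(A−BK) = [51.5237 -9.5108; -9.5108 1.8685]
P' = Q + AᵀP(A−BK) = [64.5237 -5.0108; -5.0108 4.1185]
tr(P') = 68.6422

68.6422


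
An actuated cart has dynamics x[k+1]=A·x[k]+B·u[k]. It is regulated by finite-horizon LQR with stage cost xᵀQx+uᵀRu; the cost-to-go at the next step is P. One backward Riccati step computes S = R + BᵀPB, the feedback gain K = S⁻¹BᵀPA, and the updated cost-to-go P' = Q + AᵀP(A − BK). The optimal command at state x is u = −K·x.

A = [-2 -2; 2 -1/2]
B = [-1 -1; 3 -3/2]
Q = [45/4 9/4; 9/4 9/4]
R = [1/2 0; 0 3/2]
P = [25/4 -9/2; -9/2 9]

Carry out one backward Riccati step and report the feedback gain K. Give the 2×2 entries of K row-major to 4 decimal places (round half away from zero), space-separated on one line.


1.0618 0.4855 0.7035 1.1621

BᵀP = [-19.7500 31.5000; 0.5000 -9.0000]
S = R + BᵀPB = [1/2 0; 0 3/2] + [114.2500 -27.5000; -27.5000 13.0000] = [114.7500 -27.5000; -27.5000 14.5000]
BᵀPA = [102.5000 23.7500; -19.0000 3.5000]
K = S⁻¹·BᵀPA = [1.0618 0.4855; 0.7035 1.1621]
A−BK = [-0.2347 -0.3524; -0.1303 -0.2133]
AᵀP(A−BK) = [1.5279 1.8192; 1.8192 2.6527]
P' = Q + AᵀP(A−BK) = [12.7779 4.0692; 4.0692 4.9027]
tr(P') = 17.6806


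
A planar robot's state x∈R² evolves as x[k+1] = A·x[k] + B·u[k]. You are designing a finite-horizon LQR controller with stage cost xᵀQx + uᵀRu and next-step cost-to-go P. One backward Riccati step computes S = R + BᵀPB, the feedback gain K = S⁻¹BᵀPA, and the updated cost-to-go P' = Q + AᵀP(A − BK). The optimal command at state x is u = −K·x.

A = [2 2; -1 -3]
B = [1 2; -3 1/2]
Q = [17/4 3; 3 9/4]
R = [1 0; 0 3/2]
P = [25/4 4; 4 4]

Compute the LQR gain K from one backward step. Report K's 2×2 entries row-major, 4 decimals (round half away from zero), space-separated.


0.3842 0.9664 0.7030 0.3938

BᵀP = [-5.7500 -8.0000; 14.5000 10.0000]
S = R + BᵀPB = [1 0; 0 3/2] + [18.2500 -15.5000; -15.5000 34.0000] = [19.2500 -15.5000; -15.5000 35.5000]
BᵀPA = [-3.5000 12.5000; 19.0000 -1.0000]
K = S⁻¹·BᵀPA = [0.3842 0.9664; 0.7030 0.3938]
A−BK = [0.2099 0.2460; -0.1989 -0.2976]
AᵀP(A−BK) = [0.9884 0.9004; 0.9004 1.3134]
P' = Q + AᵀP(A−BK) = [5.2384 3.9004; 3.9004 3.5634]
tr(P') = 8.8018


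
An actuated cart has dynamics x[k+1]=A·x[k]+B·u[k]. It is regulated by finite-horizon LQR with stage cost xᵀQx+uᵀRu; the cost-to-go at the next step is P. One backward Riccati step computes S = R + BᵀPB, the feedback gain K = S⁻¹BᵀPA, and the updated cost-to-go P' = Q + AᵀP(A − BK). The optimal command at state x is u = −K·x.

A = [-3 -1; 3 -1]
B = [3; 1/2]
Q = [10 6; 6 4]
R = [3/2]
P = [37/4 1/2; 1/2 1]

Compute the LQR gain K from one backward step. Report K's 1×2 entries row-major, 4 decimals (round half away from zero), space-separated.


BᵀP = [28.0000 2.0000]
S = R + BᵀPB = [3/2] + [85.0000] = [86.5000]
BᵀPA = [-78.0000 -30.0000]
K = S⁻¹·BᵀPA = [-0.9017 -0.3468]
A−BK = [-0.2948 0.0405; 3.4509 -0.8266]
AᵀP(A−BK) = [12.9147 -2.3020; -2.3020 0.8454]
P' = Q + AᵀP(A−BK) = [22.9147 3.6980; 3.6980 4.8454]
tr(P') = 27.7601

-0.9017 -0.3468


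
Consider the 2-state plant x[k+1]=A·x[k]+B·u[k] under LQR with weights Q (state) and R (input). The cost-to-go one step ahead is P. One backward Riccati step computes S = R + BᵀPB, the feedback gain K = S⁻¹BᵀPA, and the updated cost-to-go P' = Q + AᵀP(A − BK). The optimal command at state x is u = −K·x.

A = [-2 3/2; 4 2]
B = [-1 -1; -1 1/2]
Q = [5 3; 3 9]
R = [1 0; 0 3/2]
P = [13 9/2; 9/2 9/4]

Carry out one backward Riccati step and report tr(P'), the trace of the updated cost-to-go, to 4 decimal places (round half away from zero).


25.3163

BᵀP = [-17.5000 -6.7500; -10.7500 -3.3750]
S = R + BᵀPB = [1 0; 0 3/2] + [24.2500 14.1250; 14.1250 9.0625] = [25.2500 14.1250; 14.1250 10.5625]
BᵀPA = [8.0000 -39.7500; 8.0000 -22.8750]
K = S⁻¹·BᵀPA = [-0.4242 -1.4400; 1.3247 -0.2400]
A−BK = [-1.0995 -0.1800; 2.9135 0.6800]
AᵀP(A−BK) = [8.7963 1.4400; 1.4400 2.5200]
P' = Q + AᵀP(A−BK) = [13.7963 4.4400; 4.4400 11.5200]
tr(P') = 25.3163


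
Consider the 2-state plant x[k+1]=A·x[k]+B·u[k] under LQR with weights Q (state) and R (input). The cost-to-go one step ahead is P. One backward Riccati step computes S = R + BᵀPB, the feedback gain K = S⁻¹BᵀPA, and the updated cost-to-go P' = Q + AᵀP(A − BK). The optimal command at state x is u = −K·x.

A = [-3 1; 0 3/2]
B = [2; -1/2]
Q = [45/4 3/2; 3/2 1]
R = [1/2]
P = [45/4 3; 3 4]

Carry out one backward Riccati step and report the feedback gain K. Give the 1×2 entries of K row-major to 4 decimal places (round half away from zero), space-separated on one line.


-1.5556 0.6667

BᵀP = [21.0000 4.0000]
S = R + BᵀPB = [1/2] + [40.0000] = [40.5000]
BᵀPA = [-63.0000 27.0000]
K = S⁻¹·BᵀPA = [-1.5556 0.6667]
A−BK = [0.1111 -0.3333; -0.7778 1.8333]
AᵀP(A−BK) = [3.2500 -5.2500; -5.2500 11.2500]
P' = Q + AᵀP(A−BK) = [14.5000 -3.7500; -3.7500 12.2500]
tr(P') = 26.7500


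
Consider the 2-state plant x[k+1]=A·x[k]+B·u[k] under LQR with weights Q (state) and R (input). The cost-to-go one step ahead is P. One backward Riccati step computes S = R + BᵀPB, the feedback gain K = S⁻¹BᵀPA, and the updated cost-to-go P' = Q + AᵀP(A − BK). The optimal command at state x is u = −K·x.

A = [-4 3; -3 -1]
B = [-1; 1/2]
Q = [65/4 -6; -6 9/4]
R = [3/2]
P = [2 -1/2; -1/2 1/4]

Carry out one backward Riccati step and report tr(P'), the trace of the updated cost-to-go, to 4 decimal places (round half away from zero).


36.1154

BᵀP = [-2.2500 0.6250]
S = R + BᵀPB = [3/2] + [2.5625] = [4.0625]
BᵀPA = [7.1250 -7.3750]
K = S⁻¹·BᵀPA = [1.7538 -1.8154]
A−BK = [-2.2462 1.1846; -3.8769 -0.0923]
AᵀP(A−BK) = [9.7538 -7.8154; -7.8154 7.8615]
P' = Q + AᵀP(A−BK) = [26.0038 -13.8154; -13.8154 10.1115]
tr(P') = 36.1154


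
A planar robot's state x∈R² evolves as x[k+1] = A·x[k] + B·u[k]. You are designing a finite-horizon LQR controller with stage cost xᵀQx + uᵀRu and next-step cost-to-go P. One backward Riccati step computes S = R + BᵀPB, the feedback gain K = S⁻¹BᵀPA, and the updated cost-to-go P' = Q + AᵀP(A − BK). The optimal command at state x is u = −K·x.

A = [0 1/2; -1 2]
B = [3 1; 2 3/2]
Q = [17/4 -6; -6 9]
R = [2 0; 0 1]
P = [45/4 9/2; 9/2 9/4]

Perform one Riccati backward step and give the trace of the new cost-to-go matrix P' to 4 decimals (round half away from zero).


14.1983

BᵀP = [42.7500 18.0000; 18.0000 7.8750]
S = R + BᵀPB = [2 0; 0 1] + [164.2500 69.7500; 69.7500 29.8125] = [166.2500 69.7500; 69.7500 30.8125]
BᵀPA = [-18.0000 57.3750; -7.8750 24.7500]
K = S⁻¹·BᵀPA = [-0.0208 0.1614; -0.2086 0.4380]
A−BK = [0.2709 -0.4221; -0.6456 1.0203]
AᵀP(A−BK) = [0.2337 -0.3965; -0.3965 0.7146]
P' = Q + AᵀP(A−BK) = [4.4837 -6.3965; -6.3965 9.7146]
tr(P') = 14.1983


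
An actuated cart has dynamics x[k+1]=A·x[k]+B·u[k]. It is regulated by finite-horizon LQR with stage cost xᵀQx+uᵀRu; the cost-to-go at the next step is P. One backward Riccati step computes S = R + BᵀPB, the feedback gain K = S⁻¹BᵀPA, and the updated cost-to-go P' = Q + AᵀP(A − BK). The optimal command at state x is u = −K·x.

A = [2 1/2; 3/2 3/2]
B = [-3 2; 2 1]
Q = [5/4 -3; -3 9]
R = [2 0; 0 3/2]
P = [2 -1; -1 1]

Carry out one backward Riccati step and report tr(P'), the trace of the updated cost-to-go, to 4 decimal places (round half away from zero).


11.8850

BᵀP = [-8.0000 5.0000; 3.0000 -1.0000]
S = R + BᵀPB = [2 0; 0 3/2] + [34.0000 -11.0000; -11.0000 5.0000] = [36.0000 -11.0000; -11.0000 6.5000]
BᵀPA = [-8.5000 3.5000; 4.5000 0.0000]
K = S⁻¹·BᵀPA = [-0.0509 0.2013; 0.6062 0.3407]
A−BK = [0.6350 0.4226; 0.9956 0.7566]
AᵀP(A−BK) = [1.0896 0.6781; 0.6781 0.5454]
P' = Q + AᵀP(A−BK) = [2.3396 -2.3219; -2.3219 9.5454]
tr(P') = 11.8850


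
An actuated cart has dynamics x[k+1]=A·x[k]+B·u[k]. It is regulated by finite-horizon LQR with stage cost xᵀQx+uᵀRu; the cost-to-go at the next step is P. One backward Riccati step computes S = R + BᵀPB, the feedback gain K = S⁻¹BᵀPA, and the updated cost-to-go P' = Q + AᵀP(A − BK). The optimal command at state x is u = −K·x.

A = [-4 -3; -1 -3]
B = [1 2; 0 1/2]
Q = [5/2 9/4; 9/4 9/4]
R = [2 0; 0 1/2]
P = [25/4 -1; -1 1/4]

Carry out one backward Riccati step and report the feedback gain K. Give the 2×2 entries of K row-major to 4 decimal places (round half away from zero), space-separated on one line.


-0.2381 -0.1312 -1.8363 -1.2223

BᵀP = [6.2500 -1.0000; 12.0000 -1.8750]
S = R + BᵀPB = [2 0; 0 1/2] + [6.2500 12.0000; 12.0000 23.0625] = [8.2500 12.0000; 12.0000 23.5625]
BᵀPA = [-24.0000 -15.7500; -46.1250 -30.3750]
K = S⁻¹·BᵀPA = [-0.2381 -0.1312; -1.8363 -1.2223]
A−BK = [-0.0893 -0.4242; -0.0819 -2.3888]
AᵀP(A−BK) = [1.8363 1.2223; 1.2223 1.3060]
P' = Q + AᵀP(A−BK) = [4.3363 3.4723; 3.4723 3.5560]
tr(P') = 7.8923


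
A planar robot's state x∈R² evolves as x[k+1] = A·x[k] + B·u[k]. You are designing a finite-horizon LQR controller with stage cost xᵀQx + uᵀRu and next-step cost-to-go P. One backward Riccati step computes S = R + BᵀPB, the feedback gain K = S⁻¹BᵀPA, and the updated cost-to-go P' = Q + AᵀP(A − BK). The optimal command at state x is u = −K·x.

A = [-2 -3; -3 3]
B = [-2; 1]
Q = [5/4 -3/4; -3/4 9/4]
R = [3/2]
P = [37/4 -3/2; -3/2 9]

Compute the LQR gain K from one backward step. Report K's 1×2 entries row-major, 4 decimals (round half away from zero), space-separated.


0.0748 1.7944

BᵀP = [-20.0000 12.0000]
S = R + BᵀPB = [3/2] + [52.0000] = [53.5000]
BᵀPA = [4.0000 96.0000]
K = S⁻¹·BᵀPA = [0.0748 1.7944]
A−BK = [-1.8505 0.5888; -3.0748 1.2056]
AᵀP(A−BK) = [99.7009 -37.1776; -37.1776 18.9883]
P' = Q + AᵀP(A−BK) = [100.9509 -37.9276; -37.9276 21.2383]
tr(P') = 122.1893


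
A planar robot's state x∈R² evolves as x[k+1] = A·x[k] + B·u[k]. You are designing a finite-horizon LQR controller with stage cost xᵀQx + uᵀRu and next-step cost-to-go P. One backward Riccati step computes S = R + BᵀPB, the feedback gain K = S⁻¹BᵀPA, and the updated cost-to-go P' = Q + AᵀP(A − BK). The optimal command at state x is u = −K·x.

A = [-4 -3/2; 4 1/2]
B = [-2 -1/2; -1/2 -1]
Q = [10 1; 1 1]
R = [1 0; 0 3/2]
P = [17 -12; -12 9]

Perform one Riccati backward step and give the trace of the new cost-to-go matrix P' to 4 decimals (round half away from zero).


41.4016

BᵀP = [-28.0000 19.5000; 3.5000 -3.0000]
S = R + BᵀPB = [1 0; 0 3/2] + [46.2500 -5.5000; -5.5000 1.2500] = [47.2500 -5.5000; -5.5000 2.7500]
BᵀPA = [190.0000 51.7500; -26.0000 -6.7500]
K = S⁻¹·BᵀPA = [3.8069 1.0552; -1.8408 -0.3442]
A−BK = [2.6934 0.4382; 4.0627 0.6834]
AᵀP(A−BK) = [28.8301 6.5680; 6.5680 1.5715]
P' = Q + AᵀP(A−BK) = [38.8301 7.5680; 7.5680 2.5715]
tr(P') = 41.4016


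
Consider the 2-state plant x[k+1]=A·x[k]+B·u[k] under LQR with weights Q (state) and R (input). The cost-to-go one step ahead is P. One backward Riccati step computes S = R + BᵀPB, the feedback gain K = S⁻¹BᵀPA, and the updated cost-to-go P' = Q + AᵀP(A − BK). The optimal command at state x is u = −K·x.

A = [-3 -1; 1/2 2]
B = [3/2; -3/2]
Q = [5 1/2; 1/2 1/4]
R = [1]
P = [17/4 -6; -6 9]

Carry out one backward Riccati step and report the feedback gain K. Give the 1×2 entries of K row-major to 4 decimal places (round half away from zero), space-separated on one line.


BᵀP = [15.3750 -22.5000]
S = R + BᵀPB = [1] + [56.8125] = [57.8125]
BᵀPA = [-57.3750 -60.3750]
K = S⁻¹·BᵀPA = [-0.9924 -1.0443]
A−BK = [-1.5114 0.5665; -0.9886 0.4335]
AᵀP(A−BK) = [1.5592 0.8319; 0.8319 1.1989]
P' = Q + AᵀP(A−BK) = [6.5592 1.3319; 1.3319 1.4489]
tr(P') = 8.0081

-0.9924 -1.0443


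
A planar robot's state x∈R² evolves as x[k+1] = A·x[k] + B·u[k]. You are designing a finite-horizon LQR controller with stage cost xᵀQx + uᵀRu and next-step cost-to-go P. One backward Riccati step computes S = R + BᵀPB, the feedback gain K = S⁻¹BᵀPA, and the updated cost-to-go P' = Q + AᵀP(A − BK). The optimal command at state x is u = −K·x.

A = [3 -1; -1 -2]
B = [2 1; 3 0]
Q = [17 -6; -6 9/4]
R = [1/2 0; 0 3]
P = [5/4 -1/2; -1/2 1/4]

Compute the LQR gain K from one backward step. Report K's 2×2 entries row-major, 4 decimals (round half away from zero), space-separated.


1.4854 -0.2913 0.6505 0.0097

BᵀP = [1.0000 -0.2500; 1.2500 -0.5000]
S = R + BᵀPB = [1/2 0; 0 3] + [1.2500 1.0000; 1.0000 1.2500] = [1.7500 1.0000; 1.0000 4.2500]
BᵀPA = [3.2500 -0.5000; 4.2500 -0.2500]
K = S⁻¹·BᵀPA = [1.4854 -0.2913; 0.6505 0.0097]
A−BK = [-0.6214 -0.4272; -5.4563 -1.1262]
AᵀP(A−BK) = [6.9078 0.1553; 0.1553 0.1068]
P' = Q + AᵀP(A−BK) = [23.9078 -5.8447; -5.8447 2.3568]
tr(P') = 26.2646


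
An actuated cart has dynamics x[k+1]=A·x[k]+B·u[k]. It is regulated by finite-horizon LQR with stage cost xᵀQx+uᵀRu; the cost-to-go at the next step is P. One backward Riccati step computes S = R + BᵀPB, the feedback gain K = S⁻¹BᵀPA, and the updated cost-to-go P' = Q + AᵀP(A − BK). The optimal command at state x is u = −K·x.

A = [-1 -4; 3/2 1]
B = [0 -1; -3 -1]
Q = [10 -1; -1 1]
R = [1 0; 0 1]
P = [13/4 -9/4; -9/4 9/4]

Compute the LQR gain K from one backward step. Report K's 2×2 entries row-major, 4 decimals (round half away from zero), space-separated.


BᵀP = [6.7500 -6.7500; -1.0000 0.0000]
S = R + BᵀPB = [1 0; 0 1] + [20.2500 0.0000; 0.0000 1.0000] = [21.2500 0.0000; 0.0000 2.0000]
BᵀPA = [-16.8750 -33.7500; 1.0000 4.0000]
K = S⁻¹·BᵀPA = [-0.7941 -1.5882; 0.5000 2.0000]
A−BK = [-0.5000 -2.0000; -0.3824 -1.7647]
AᵀP(A−BK) = [1.1618 3.3235; 3.3235 10.6471]
P' = Q + AᵀP(A−BK) = [11.1618 2.3235; 2.3235 11.6471]
tr(P') = 22.8088

-0.7941 -1.5882 0.5000 2.0000


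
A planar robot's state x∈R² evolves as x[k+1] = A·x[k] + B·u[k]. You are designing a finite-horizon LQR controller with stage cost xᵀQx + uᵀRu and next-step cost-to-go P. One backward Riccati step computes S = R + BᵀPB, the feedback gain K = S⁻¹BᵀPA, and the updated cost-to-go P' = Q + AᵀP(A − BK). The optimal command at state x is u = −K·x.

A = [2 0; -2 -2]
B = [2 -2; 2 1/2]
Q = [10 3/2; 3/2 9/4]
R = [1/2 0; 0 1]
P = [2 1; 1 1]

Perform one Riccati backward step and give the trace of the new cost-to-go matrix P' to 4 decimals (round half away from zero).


BᵀP = [6.0000 4.0000; -3.5000 -1.5000]
S = R + BᵀPB = [1/2 0; 0 1] + [20.0000 -10.0000; -10.0000 6.2500] = [20.5000 -10.0000; -10.0000 7.2500]
BᵀPA = [4.0000 -8.0000; -4.0000 3.0000]
K = S⁻¹·BᵀPA = [-0.2262 -0.5758; -0.8638 -0.3805]
A−BK = [0.7249 0.3907; -1.1157 -0.6581]
AᵀP(A−BK) = [1.4499 0.7815; 0.7815 0.5347]
P' = Q + AᵀP(A−BK) = [11.4499 2.2815; 2.2815 2.7847]
tr(P') = 14.2346

14.2346


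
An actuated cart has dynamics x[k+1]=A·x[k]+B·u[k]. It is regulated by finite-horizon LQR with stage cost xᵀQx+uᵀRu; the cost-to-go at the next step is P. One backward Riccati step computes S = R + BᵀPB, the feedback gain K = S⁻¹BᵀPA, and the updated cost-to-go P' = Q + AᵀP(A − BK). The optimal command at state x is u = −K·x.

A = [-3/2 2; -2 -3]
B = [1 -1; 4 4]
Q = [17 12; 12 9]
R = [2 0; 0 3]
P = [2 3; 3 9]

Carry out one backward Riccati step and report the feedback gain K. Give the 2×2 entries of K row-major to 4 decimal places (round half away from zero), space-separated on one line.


-0.6534 0.0696 0.0943 -0.7111

BᵀP = [14.0000 39.0000; 10.0000 33.0000]
S = R + BᵀPB = [2 0; 0 3] + [170.0000 142.0000; 142.0000 122.0000] = [172.0000 142.0000; 142.0000 125.0000]
BᵀPA = [-99.0000 -89.0000; -81.0000 -79.0000]
K = S⁻¹·BᵀPA = [-0.6534 0.0696; 0.0943 -0.7111]
A−BK = [-0.7522 1.2193; 0.2365 -0.4341]
AᵀP(A−BK) = [1.4484 -1.2058; -1.2058 3.0202]
P' = Q + AᵀP(A−BK) = [18.4484 10.7942; 10.7942 12.0202]
tr(P') = 30.4686


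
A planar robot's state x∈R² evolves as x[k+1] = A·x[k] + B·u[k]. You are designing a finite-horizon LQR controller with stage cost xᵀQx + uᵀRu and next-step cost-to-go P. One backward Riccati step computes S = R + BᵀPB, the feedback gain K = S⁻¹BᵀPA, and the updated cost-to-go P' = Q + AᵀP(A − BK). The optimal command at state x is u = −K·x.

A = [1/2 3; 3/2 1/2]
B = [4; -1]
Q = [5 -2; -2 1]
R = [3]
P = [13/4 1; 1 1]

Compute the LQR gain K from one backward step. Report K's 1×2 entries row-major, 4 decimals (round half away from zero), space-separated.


BᵀP = [12.0000 3.0000]
S = R + BᵀPB = [3] + [45.0000] = [48.0000]
BᵀPA = [10.5000 37.5000]
K = S⁻¹·BᵀPA = [0.2188 0.7813]
A−BK = [-0.3750 -0.1250; 1.7188 1.2813]
AᵀP(A−BK) = [2.2656 2.1719; 2.1719 3.2031]
P' = Q + AᵀP(A−BK) = [7.2656 0.1719; 0.1719 4.2031]
tr(P') = 11.4688

0.2188 0.7813


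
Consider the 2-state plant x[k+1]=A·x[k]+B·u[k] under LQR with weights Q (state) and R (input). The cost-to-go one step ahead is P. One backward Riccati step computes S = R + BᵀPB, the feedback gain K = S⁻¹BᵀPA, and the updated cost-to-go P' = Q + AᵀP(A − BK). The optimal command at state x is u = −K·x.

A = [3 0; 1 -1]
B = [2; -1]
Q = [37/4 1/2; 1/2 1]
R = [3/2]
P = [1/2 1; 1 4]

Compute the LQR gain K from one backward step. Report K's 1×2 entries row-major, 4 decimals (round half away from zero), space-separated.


-0.5714 0.5714

BᵀP = [0.0000 -2.0000]
S = R + BᵀPB = [3/2] + [2.0000] = [3.5000]
BᵀPA = [-2.0000 2.0000]
K = S⁻¹·BᵀPA = [-0.5714 0.5714]
A−BK = [4.1429 -1.1429; 0.4286 -0.4286]
AᵀP(A−BK) = [13.3571 -5.8571; -5.8571 2.8571]
P' = Q + AᵀP(A−BK) = [22.6071 -5.3571; -5.3571 3.8571]
tr(P') = 26.4643


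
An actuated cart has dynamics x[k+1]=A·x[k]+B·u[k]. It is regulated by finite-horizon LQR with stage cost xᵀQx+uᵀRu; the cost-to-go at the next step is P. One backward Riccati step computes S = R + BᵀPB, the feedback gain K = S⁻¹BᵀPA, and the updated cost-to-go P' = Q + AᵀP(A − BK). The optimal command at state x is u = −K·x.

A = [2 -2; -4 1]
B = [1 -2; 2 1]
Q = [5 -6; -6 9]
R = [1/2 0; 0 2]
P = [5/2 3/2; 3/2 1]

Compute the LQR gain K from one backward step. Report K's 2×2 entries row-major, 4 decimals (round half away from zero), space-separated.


BᵀP = [5.5000 3.5000; -3.5000 -2.0000]
S = R + BᵀPB = [1/2 0; 0 2] + [12.5000 -7.5000; -7.5000 5.0000] = [13.0000 -7.5000; -7.5000 7.0000]
BᵀPA = [-3.0000 -7.5000; 1.0000 5.0000]
K = S⁻¹·BᵀPA = [-0.3885 -0.4317; -0.2734 0.2518]
A−BK = [1.8417 -1.0647; -2.9496 1.6115]
AᵀP(A−BK) = [1.1079 -0.5468; -0.5468 0.5036]
P' = Q + AᵀP(A−BK) = [6.1079 -6.5468; -6.5468 9.5036]
tr(P') = 15.6115

-0.3885 -0.4317 -0.2734 0.2518
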